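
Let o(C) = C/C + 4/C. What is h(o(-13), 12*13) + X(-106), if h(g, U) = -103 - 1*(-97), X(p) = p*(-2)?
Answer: 206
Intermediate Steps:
o(C) = 1 + 4/C
X(p) = -2*p
h(g, U) = -6 (h(g, U) = -103 + 97 = -6)
h(o(-13), 12*13) + X(-106) = -6 - 2*(-106) = -6 + 212 = 206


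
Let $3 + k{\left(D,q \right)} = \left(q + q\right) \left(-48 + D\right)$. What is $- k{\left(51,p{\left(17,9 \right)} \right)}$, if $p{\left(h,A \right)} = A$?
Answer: $-51$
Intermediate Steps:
$k{\left(D,q \right)} = -3 + 2 q \left(-48 + D\right)$ ($k{\left(D,q \right)} = -3 + \left(q + q\right) \left(-48 + D\right) = -3 + 2 q \left(-48 + D\right)$)
$- k{\left(51,p{\left(17,9 \right)} \right)} = - (-3 - 864 + 2 \cdot 51 \cdot 9) = - (-3 - 864 + 918) = \left(-1\right) 51 = -51$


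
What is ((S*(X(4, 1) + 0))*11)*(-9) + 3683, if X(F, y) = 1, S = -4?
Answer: 4079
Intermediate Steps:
((S*(X(4, 1) + 0))*11)*(-9) + 3683 = (-4*(1 + 0)*11)*(-9) + 3683 = (-4*1*11)*(-9) + 3683 = -4*11*(-9) + 3683 = -44*(-9) + 3683 = 396 + 3683 = 4079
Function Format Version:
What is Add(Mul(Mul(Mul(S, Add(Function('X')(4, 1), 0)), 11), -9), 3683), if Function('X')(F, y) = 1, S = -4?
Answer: 4079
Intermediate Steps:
Add(Mul(Mul(Mul(S, Add(Function('X')(4, 1), 0)), 11), -9), 3683) = Add(Mul(Mul(Mul(-4, Add(1, 0)), 11), -9), 3683) = Add(Mul(Mul(Mul(-4, 1), 11), -9), 3683) = Add(Mul(Mul(-4, 11), -9), 3683) = Add(Mul(-44, -9), 3683) = Add(396, 3683) = 4079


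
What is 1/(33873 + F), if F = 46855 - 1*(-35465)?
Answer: 1/116193 ≈ 8.6064e-6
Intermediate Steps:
F = 82320 (F = 46855 + 35465 = 82320)
1/(33873 + F) = 1/(33873 + 82320) = 1/116193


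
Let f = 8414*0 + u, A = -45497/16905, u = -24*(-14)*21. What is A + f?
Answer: 119236183/16905 ≈ 7053.3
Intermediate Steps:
u = 7056 (u = 336*21 = 7056)
A = -45497/16905 (A = -45497*1/16905 = -45497/16905 ≈ -2.6913)
f = 7056 (f = 8414*0 + 7056 = 0 + 7056 = 7056)
A + f = -45497/16905 + 7056 = 119236183/16905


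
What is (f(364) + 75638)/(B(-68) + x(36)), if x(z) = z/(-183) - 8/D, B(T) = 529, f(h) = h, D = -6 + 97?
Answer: 421887102/2934899 ≈ 143.75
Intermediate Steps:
D = 91
x(z) = -8/91 - z/183 (x(z) = z/(-183) - 8/91 = z*(-1/183) - 8*1/91 = -z/183 - 8/91 = -8/91 - z/183)
(f(364) + 75638)/(B(-68) + x(36)) = (364 + 75638)/(529 + (-8/91 - 1/183*36)) = 76002/(529 + (-8/91 - 12/61)) = 76002/(529 - 1580/5551) = 76002/(2934899/5551) = 76002*(5551/2934899) = 421887102/2934899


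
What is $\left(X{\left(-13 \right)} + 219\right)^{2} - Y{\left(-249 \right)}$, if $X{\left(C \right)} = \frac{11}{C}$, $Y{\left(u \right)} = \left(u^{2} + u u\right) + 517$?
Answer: $- \frac{13000815}{169} \approx -76928.0$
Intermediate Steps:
$Y{\left(u \right)} = 517 + 2 u^{2}$ ($Y{\left(u \right)} = \left(u^{2} + u^{2}\right) + 517 = 2 u^{2} + 517 = 517 + 2 u^{2}$)
$\left(X{\left(-13 \right)} + 219\right)^{2} - Y{\left(-249 \right)} = \left(\frac{11}{-13} + 219\right)^{2} - \left(517 + 2 \left(-249\right)^{2}\right) = \left(11 \left(- \frac{1}{13}\right) + 219\right)^{2} - \left(517 + 2 \cdot 62001\right) = \left(- \frac{11}{13} + 219\right)^{2} - \left(517 + 124002\right) = \left(\frac{2836}{13}\right)^{2} - 124519 = \frac{8042896}{169} - 124519 = - \frac{13000815}{169}$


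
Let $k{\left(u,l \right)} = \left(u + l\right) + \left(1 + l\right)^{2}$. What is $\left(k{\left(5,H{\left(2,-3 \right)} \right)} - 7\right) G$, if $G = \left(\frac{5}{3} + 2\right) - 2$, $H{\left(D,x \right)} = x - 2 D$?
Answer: $45$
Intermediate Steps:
$G = \frac{5}{3}$ ($G = \left(5 \cdot \frac{1}{3} + 2\right) - 2 = \left(\frac{5}{3} + 2\right) - 2 = \frac{11}{3} - 2 = \frac{5}{3} \approx 1.6667$)
$k{\left(u,l \right)} = l + u + \left(1 + l\right)^{2}$ ($k{\left(u,l \right)} = \left(l + u\right) + \left(1 + l\right)^{2} = l + u + \left(1 + l\right)^{2}$)
$\left(k{\left(5,H{\left(2,-3 \right)} \right)} - 7\right) G = \left(\left(\left(-3 - 4\right) + 5 + \left(1 - 7\right)^{2}\right) - 7\right) \frac{5}{3} = \left(\left(-7 + 5 + \left(1 - 7\right)^{2}\right) - 7\right) \frac{5}{3} = \left(\left(-7 + 5 + \left(-6\right)^{2}\right) - 7\right) \frac{5}{3} = \left(\left(-7 + 5 + 36\right) - 7\right) \frac{5}{3} = \left(34 - 7\right) \frac{5}{3} = 27 \cdot \frac{5}{3} = 45$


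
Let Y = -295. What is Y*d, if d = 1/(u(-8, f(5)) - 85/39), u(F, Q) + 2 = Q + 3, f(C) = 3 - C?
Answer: 11505/124 ≈ 92.782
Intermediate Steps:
u(F, Q) = 1 + Q (u(F, Q) = -2 + (Q + 3) = -2 + (3 + Q) = 1 + Q)
d = -39/124 (d = 1/((1 + (3 - 1*5)) - 85/39) = 1/((1 + (3 - 5)) - 85*1/39) = 1/((1 - 2) - 85/39) = 1/(-1 - 85/39) = 1/(-124/39) = -39/124 ≈ -0.31452)
Y*d = -295*(-39/124) = 11505/124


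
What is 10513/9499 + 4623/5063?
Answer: 97141196/48093437 ≈ 2.0198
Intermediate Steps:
10513/9499 + 4623/5063 = 97141196/48093437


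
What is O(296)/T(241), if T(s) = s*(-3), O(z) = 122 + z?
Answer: -418/723 ≈ -0.57815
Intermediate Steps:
T(s) = -3*s
O(296)/T(241) = (122 + 296)/((-3*241)) = 418/(-723) = 418*(-1/723) = -418/723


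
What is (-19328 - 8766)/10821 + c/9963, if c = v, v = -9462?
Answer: -42476536/11978847 ≈ -3.5460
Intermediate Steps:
c = -9462
(-19328 - 8766)/10821 + c/9963 = (-19328 - 8766)/10821 - 9462/9963 = -28094*1/10821 - 9462*1/9963 = -28094/10821 - 3154/3321 = -42476536/11978847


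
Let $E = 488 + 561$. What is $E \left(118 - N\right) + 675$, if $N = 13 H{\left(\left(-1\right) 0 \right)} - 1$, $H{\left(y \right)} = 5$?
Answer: $57321$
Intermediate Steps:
$E = 1049$
$N = 64$ ($N = 13 \cdot 5 - 1 = 65 - 1 = 64$)
$E \left(118 - N\right) + 675 = 1049 \left(118 - 64\right) + 675 = 1049 \cdot 54 + 675 = 56646 + 675 = 57321$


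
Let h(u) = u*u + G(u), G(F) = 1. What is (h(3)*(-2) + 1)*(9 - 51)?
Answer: 798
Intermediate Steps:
h(u) = 1 + u² (h(u) = u*u + 1 = u² + 1 = 1 + u²)
(h(3)*(-2) + 1)*(9 - 51) = ((1 + 3²)*(-2) + 1)*(9 - 51) = ((1 + 9)*(-2) + 1)*(-42) = (10*(-2) + 1)*(-42) = (-20 + 1)*(-42) = -19*(-42) = 798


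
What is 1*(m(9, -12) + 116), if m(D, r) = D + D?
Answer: 134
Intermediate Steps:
m(D, r) = 2*D
1*(m(9, -12) + 116) = 1*(2*9 + 116) = 1*(18 + 116) = 1*134 = 134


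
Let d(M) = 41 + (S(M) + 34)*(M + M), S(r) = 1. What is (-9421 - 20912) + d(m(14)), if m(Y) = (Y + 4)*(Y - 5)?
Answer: -18952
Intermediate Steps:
m(Y) = (-5 + Y)*(4 + Y) (m(Y) = (4 + Y)*(-5 + Y) = (-5 + Y)*(4 + Y))
d(M) = 41 + 70*M (d(M) = 41 + (1 + 34)*(M + M) = 41 + 35*(2*M) = 41 + 70*M)
(-9421 - 20912) + d(m(14)) = (-9421 - 20912) + (41 + 70*(-20 + 14² - 1*14)) = -30333 + (41 + 70*(-20 + 196 - 14)) = -30333 + (41 + 70*162) = -30333 + (41 + 11340) = -30333 + 11381 = -18952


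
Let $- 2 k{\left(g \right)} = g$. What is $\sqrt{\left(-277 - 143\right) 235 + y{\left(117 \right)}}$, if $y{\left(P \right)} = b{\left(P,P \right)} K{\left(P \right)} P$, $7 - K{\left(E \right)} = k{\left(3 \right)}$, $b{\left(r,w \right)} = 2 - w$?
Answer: $\frac{i \sqrt{852270}}{2} \approx 461.59 i$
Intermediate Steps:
$k{\left(g \right)} = - \frac{g}{2}$
$K{\left(E \right)} = \frac{17}{2}$ ($K{\left(E \right)} = 7 - \left(- \frac{1}{2}\right) 3 = 7 - - \frac{3}{2} = 7 + \frac{3}{2} = \frac{17}{2}$)
$y{\left(P \right)} = P \left(17 - \frac{17 P}{2}\right)$ ($y{\left(P \right)} = \left(2 - P\right) \frac{17}{2} P = \left(17 - \frac{17 P}{2}\right) P = P \left(17 - \frac{17 P}{2}\right)$)
$\sqrt{\left(-277 - 143\right) 235 + y{\left(117 \right)}} = \sqrt{\left(-277 - 143\right) 235 + \frac{17}{2} \cdot 117 \left(2 - 117\right)} = \sqrt{\left(-420\right) 235 + \frac{17}{2} \cdot 117 \left(2 - 117\right)} = \sqrt{-98700 + \frac{17}{2} \cdot 117 \left(-115\right)} = \sqrt{-98700 - \frac{228735}{2}} = \sqrt{- \frac{426135}{2}} = \frac{i \sqrt{852270}}{2}$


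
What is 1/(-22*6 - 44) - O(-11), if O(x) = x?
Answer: 1935/176 ≈ 10.994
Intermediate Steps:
1/(-22*6 - 44) - O(-11) = 1/(-22*6 - 44) - 1*(-11) = 1/(-132 - 44) + 11 = 1/(-176) + 11 = -1/176 + 11 = 1935/176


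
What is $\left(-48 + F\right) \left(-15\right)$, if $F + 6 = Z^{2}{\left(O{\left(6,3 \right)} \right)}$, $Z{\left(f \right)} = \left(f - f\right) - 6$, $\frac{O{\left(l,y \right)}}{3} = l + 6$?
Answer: $270$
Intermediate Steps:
$O{\left(l,y \right)} = 18 + 3 l$ ($O{\left(l,y \right)} = 3 \left(l + 6\right) = 3 \left(6 + l\right) = 18 + 3 l$)
$Z{\left(f \right)} = -6$ ($Z{\left(f \right)} = 0 - 6 = -6$)
$F = 30$ ($F = -6 + \left(-6\right)^{2} = -6 + 36 = 30$)
$\left(-48 + F\right) \left(-15\right) = \left(-48 + 30\right) \left(-15\right) = \left(-18\right) \left(-15\right) = 270$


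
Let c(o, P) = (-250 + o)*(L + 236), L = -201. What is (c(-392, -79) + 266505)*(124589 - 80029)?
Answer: 10874199600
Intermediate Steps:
c(o, P) = -8750 + 35*o (c(o, P) = (-250 + o)*(-201 + 236) = (-250 + o)*35 = -8750 + 35*o)
(c(-392, -79) + 266505)*(124589 - 80029) = ((-8750 + 35*(-392)) + 266505)*(124589 - 80029) = ((-8750 - 13720) + 266505)*44560 = (-22470 + 266505)*44560 = 244035*44560 = 10874199600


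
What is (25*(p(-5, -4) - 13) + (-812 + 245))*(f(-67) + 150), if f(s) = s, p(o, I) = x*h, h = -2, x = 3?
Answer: -86486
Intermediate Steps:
p(o, I) = -6 (p(o, I) = 3*(-2) = -6)
(25*(p(-5, -4) - 13) + (-812 + 245))*(f(-67) + 150) = (25*(-6 - 13) + (-812 + 245))*(-67 + 150) = (25*(-19) - 567)*83 = (-475 - 567)*83 = -1042*83 = -86486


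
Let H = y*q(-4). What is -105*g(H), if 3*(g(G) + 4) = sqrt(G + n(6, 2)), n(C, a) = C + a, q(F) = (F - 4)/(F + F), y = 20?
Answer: 420 - 70*sqrt(7) ≈ 234.80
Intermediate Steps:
q(F) = (-4 + F)/(2*F) (q(F) = (-4 + F)/((2*F)) = (-4 + F)*(1/(2*F)) = (-4 + F)/(2*F))
H = 20 (H = 20*((1/2)*(-4 - 4)/(-4)) = 20*((1/2)*(-1/4)*(-8)) = 20*1 = 20)
g(G) = -4 + sqrt(8 + G)/3 (g(G) = -4 + sqrt(G + (6 + 2))/3 = -4 + sqrt(G + 8)/3 = -4 + sqrt(8 + G)/3)
-105*g(H) = -105*(-4 + sqrt(8 + 20)/3) = -105*(-4 + sqrt(28)/3) = -105*(-4 + (2*sqrt(7))/3) = -105*(-4 + 2*sqrt(7)/3) = 420 - 70*sqrt(7)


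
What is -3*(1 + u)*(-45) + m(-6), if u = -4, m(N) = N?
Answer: -411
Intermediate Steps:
-3*(1 + u)*(-45) + m(-6) = -3*(1 - 4)*(-45) - 6 = -3*(-3)*(-45) - 6 = 9*(-45) - 6 = -405 - 6 = -411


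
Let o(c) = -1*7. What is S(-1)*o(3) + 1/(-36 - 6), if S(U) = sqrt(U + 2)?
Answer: -295/42 ≈ -7.0238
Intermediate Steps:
o(c) = -7
S(U) = sqrt(2 + U)
S(-1)*o(3) + 1/(-36 - 6) = sqrt(2 - 1)*(-7) + 1/(-36 - 6) = sqrt(1)*(-7) + 1/(-42) = 1*(-7) - 1/42 = -7 - 1/42 = -295/42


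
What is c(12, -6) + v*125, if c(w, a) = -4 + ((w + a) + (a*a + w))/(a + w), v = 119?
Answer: 14880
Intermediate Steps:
c(w, a) = -4 + (a + a² + 2*w)/(a + w) (c(w, a) = -4 + ((a + w) + (a² + w))/(a + w) = -4 + ((a + w) + (w + a²))/(a + w) = -4 + (a + a² + 2*w)/(a + w))
c(12, -6) + v*125 = ((-6)² - 3*(-6) - 2*12)/(-6 + 12) + 119*125 = (36 + 18 - 24)/6 + 14875 = (⅙)*30 + 14875 = 5 + 14875 = 14880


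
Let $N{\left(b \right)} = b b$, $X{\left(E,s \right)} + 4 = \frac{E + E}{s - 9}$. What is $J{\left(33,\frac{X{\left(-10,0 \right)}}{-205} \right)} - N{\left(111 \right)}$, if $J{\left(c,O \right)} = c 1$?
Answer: $-12288$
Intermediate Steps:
$X{\left(E,s \right)} = -4 + \frac{2 E}{-9 + s}$ ($X{\left(E,s \right)} = -4 + \frac{E + E}{s - 9} = -4 + \frac{2 E}{-9 + s}$)
$J{\left(c,O \right)} = c$
$N{\left(b \right)} = b^{2}$
$J{\left(33,\frac{X{\left(-10,0 \right)}}{-205} \right)} - N{\left(111 \right)} = 33 - 111^{2} = 33 - 12321 = -12288$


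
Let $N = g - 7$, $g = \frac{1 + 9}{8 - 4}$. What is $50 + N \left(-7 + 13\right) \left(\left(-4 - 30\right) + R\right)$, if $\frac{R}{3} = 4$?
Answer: $644$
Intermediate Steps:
$R = 12$ ($R = 3 \cdot 4 = 12$)
$g = \frac{5}{2}$ ($g = \frac{10}{4} = 10 \cdot \frac{1}{4} = \frac{5}{2} \approx 2.5$)
$N = - \frac{9}{2}$ ($N = \frac{5}{2} - 7 = - \frac{9}{2} \approx -4.5$)
$50 + N \left(-7 + 13\right) \left(\left(-4 - 30\right) + R\right) = 50 - \frac{9 \left(-7 + 13\right) \left(\left(-4 - 30\right) + 12\right)}{2} = 50 - \frac{9 \cdot 6 \left(\left(-4 - 30\right) + 12\right)}{2} = 50 - \frac{9 \cdot 6 \left(-34 + 12\right)}{2} = 50 - \frac{9 \cdot 6 \left(-22\right)}{2} = 50 - -594 = 50 + 594 = 644$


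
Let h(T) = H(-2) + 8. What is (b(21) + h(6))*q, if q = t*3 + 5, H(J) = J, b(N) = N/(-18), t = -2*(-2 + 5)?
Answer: -377/6 ≈ -62.833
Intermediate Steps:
t = -6 (t = -2*3 = -6)
b(N) = -N/18 (b(N) = N*(-1/18) = -N/18)
q = -13 (q = -6*3 + 5 = -18 + 5 = -13)
h(T) = 6 (h(T) = -2 + 8 = 6)
(b(21) + h(6))*q = (-1/18*21 + 6)*(-13) = (-7/6 + 6)*(-13) = (29/6)*(-13) = -377/6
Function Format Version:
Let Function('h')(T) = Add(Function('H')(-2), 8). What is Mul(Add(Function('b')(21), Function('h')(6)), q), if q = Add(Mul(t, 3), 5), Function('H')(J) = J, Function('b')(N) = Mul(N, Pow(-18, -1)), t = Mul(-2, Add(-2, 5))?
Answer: Rational(-377, 6) ≈ -62.833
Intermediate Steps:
t = -6 (t = Mul(-2, 3) = -6)
Function('b')(N) = Mul(Rational(-1, 18), N) (Function('b')(N) = Mul(N, Rational(-1, 18)) = Mul(Rational(-1, 18), N))
q = -13 (q = Add(Mul(-6, 3), 5) = Add(-18, 5) = -13)
Function('h')(T) = 6 (Function('h')(T) = Add(-2, 8) = 6)
Mul(Add(Function('b')(21), Function('h')(6)), q) = Mul(Add(Mul(Rational(-1, 18), 21), 6), -13) = Mul(Add(Rational(-7, 6), 6), -13) = Mul(Rational(29, 6), -13) = Rational(-377, 6)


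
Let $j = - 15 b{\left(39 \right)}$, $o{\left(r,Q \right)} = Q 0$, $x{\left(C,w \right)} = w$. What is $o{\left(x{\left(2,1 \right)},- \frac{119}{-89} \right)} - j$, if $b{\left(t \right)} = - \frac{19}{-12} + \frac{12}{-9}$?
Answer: $\frac{15}{4} \approx 3.75$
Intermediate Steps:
$b{\left(t \right)} = \frac{1}{4}$ ($b{\left(t \right)} = \left(-19\right) \left(- \frac{1}{12}\right) + 12 \left(- \frac{1}{9}\right) = \frac{19}{12} - \frac{4}{3} = \frac{1}{4}$)
$o{\left(r,Q \right)} = 0$
$j = - \frac{15}{4}$ ($j = \left(-15\right) \frac{1}{4} = - \frac{15}{4} \approx -3.75$)
$o{\left(x{\left(2,1 \right)},- \frac{119}{-89} \right)} - j = 0 - - \frac{15}{4} = 0 + \frac{15}{4} = \frac{15}{4}$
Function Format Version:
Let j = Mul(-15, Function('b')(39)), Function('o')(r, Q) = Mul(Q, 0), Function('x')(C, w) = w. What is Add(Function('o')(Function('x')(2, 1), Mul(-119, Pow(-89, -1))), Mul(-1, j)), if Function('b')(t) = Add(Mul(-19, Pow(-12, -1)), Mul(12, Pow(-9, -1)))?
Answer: Rational(15, 4) ≈ 3.7500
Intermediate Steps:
Function('b')(t) = Rational(1, 4) (Function('b')(t) = Add(Mul(-19, Rational(-1, 12)), Mul(12, Rational(-1, 9))) = Add(Rational(19, 12), Rational(-4, 3)) = Rational(1, 4))
Function('o')(r, Q) = 0
j = Rational(-15, 4) (j = Mul(-15, Rational(1, 4)) = Rational(-15, 4) ≈ -3.7500)
Add(Function('o')(Function('x')(2, 1), Mul(-119, Pow(-89, -1))), Mul(-1, j)) = Add(0, Mul(-1, Rational(-15, 4))) = Add(0, Rational(15, 4)) = Rational(15, 4)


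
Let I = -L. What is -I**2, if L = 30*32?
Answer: -921600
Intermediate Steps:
L = 960
I = -960 (I = -1*960 = -960)
-I**2 = -1*(-960)**2 = -1*921600 = -921600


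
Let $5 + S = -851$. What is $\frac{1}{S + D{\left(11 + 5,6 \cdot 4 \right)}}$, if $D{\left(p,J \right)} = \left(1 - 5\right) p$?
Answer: $- \frac{1}{920} \approx -0.001087$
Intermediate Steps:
$S = -856$ ($S = -5 - 851 = -856$)
$D{\left(p,J \right)} = - 4 p$
$\frac{1}{S + D{\left(11 + 5,6 \cdot 4 \right)}} = \frac{1}{-856 - 4 \left(11 + 5\right)} = \frac{1}{-856 - 64} = \frac{1}{-920} = - \frac{1}{920}$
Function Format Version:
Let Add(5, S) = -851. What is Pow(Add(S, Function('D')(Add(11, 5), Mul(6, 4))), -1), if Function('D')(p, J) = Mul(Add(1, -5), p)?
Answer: Rational(-1, 920) ≈ -0.0010870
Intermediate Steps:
S = -856 (S = Add(-5, -851) = -856)
Function('D')(p, J) = Mul(-4, p)
Pow(Add(S, Function('D')(Add(11, 5), Mul(6, 4))), -1) = Pow(Add(-856, Mul(-4, Add(11, 5))), -1) = Pow(Add(-856, Mul(-4, 16)), -1) = Pow(Add(-856, -64), -1) = Pow(-920, -1) = Rational(-1, 920)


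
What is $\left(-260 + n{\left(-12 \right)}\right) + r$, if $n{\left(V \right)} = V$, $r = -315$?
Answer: $-587$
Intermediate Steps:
$\left(-260 + n{\left(-12 \right)}\right) + r = \left(-260 - 12\right) - 315 = -272 - 315 = -587$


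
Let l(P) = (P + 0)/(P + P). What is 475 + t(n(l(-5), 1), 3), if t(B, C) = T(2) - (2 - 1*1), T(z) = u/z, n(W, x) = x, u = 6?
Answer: 477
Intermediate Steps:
l(P) = ½ (l(P) = P/((2*P)) = P*(1/(2*P)) = ½)
T(z) = 6/z
t(B, C) = 2 (t(B, C) = 6/2 - (2 - 1*1) = 6*(½) - (2 - 1) = 3 - 1*1 = 3 - 1 = 2)
475 + t(n(l(-5), 1), 3) = 475 + 2 = 477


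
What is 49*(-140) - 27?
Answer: -6887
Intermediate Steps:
49*(-140) - 27 = -6860 - 27 = -6887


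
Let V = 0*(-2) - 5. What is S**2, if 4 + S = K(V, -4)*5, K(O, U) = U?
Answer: 576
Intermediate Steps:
V = -5 (V = 0 - 5 = -5)
S = -24 (S = -4 - 4*5 = -4 - 20 = -24)
S**2 = (-24)**2 = 576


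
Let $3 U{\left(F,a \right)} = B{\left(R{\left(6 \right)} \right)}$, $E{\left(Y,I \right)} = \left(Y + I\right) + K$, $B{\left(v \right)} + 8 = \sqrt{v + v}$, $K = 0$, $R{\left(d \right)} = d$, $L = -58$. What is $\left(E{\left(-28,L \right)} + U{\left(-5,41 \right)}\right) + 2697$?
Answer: $\frac{7825}{3} + \frac{2 \sqrt{3}}{3} \approx 2609.5$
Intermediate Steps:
$B{\left(v \right)} = -8 + \sqrt{2} \sqrt{v}$ ($B{\left(v \right)} = -8 + \sqrt{v + v} = -8 + \sqrt{2 v} = -8 + \sqrt{2} \sqrt{v}$)
$E{\left(Y,I \right)} = I + Y$ ($E{\left(Y,I \right)} = \left(Y + I\right) + 0 = \left(I + Y\right) + 0 = I + Y$)
$U{\left(F,a \right)} = - \frac{8}{3} + \frac{2 \sqrt{3}}{3}$ ($U{\left(F,a \right)} = \frac{-8 + \sqrt{2} \sqrt{6}}{3} = \frac{-8 + 2 \sqrt{3}}{3} = - \frac{8}{3} + \frac{2 \sqrt{3}}{3}$)
$\left(E{\left(-28,L \right)} + U{\left(-5,41 \right)}\right) + 2697 = \left(\left(-58 - 28\right) - \left(\frac{8}{3} - \frac{2 \sqrt{3}}{3}\right)\right) + 2697 = \left(-86 - \left(\frac{8}{3} - \frac{2 \sqrt{3}}{3}\right)\right) + 2697 = \left(- \frac{266}{3} + \frac{2 \sqrt{3}}{3}\right) + 2697 = \frac{7825}{3} + \frac{2 \sqrt{3}}{3}$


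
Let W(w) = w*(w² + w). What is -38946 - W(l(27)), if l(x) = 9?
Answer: -39756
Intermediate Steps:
W(w) = w*(w + w²)
-38946 - W(l(27)) = -38946 - 9²*(1 + 9) = -38946 - 81*10 = -38946 - 1*810 = -38946 - 810 = -39756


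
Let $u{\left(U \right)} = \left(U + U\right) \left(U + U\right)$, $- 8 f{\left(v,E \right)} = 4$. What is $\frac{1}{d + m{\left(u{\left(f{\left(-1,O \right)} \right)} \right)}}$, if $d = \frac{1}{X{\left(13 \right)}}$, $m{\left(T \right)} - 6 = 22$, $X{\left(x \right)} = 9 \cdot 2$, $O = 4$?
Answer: $\frac{18}{505} \approx 0.035644$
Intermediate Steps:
$f{\left(v,E \right)} = - \frac{1}{2}$ ($f{\left(v,E \right)} = \left(- \frac{1}{8}\right) 4 = - \frac{1}{2}$)
$u{\left(U \right)} = 4 U^{2}$ ($u{\left(U \right)} = 2 U 2 U = 4 U^{2}$)
$X{\left(x \right)} = 18$
$m{\left(T \right)} = 28$ ($m{\left(T \right)} = 6 + 22 = 28$)
$d = \frac{1}{18} \approx 0.055556$
$\frac{1}{d + m{\left(u{\left(f{\left(-1,O \right)} \right)} \right)}} = \frac{1}{\frac{1}{18} + 28} = \frac{1}{\frac{505}{18}} = \frac{18}{505}$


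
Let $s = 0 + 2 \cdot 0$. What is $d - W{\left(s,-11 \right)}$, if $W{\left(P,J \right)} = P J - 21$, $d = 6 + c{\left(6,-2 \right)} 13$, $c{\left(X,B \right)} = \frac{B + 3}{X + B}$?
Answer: $\frac{121}{4} \approx 30.25$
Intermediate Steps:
$s = 0$ ($s = 0 + 0 = 0$)
$c{\left(X,B \right)} = \frac{3 + B}{B + X}$
$d = \frac{37}{4}$ ($d = 6 + \frac{3 - 2}{-2 + 6} \cdot 13 = 6 + \frac{1}{4} \cdot 1 \cdot 13 = 6 + \frac{1}{4} \cdot 13 = 6 + \frac{13}{4} = \frac{37}{4} \approx 9.25$)
$W{\left(P,J \right)} = -21 + J P$ ($W{\left(P,J \right)} = J P - 21 = -21 + J P$)
$d - W{\left(s,-11 \right)} = \frac{37}{4} - \left(-21 - 0\right) = \frac{37}{4} - \left(-21 + 0\right) = \frac{37}{4} - -21 = \frac{37}{4} + 21 = \frac{121}{4}$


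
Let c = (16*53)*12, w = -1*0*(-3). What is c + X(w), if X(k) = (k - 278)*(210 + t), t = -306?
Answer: 36864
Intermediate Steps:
w = 0 (w = 0*(-3) = 0)
X(k) = 26688 - 96*k (X(k) = (k - 278)*(210 - 306) = (-278 + k)*(-96) = 26688 - 96*k)
c = 10176 (c = 848*12 = 10176)
c + X(w) = 10176 + (26688 - 96*0) = 10176 + (26688 + 0) = 10176 + 26688 = 36864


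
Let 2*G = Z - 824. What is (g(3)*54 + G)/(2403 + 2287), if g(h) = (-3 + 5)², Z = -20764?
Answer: -5289/2345 ≈ -2.2554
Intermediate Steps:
G = -10794 (G = (-20764 - 824)/2 = (½)*(-21588) = -10794)
g(h) = 4 (g(h) = 2² = 4)
(g(3)*54 + G)/(2403 + 2287) = (4*54 - 10794)/(2403 + 2287) = (216 - 10794)/4690 = -10578*1/4690 = -5289/2345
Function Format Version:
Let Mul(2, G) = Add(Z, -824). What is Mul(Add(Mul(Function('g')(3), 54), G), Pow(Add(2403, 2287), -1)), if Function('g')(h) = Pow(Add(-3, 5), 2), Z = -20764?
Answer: Rational(-5289, 2345) ≈ -2.2554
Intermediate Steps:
G = -10794 (G = Mul(Rational(1, 2), Add(-20764, -824)) = Mul(Rational(1, 2), -21588) = -10794)
Function('g')(h) = 4 (Function('g')(h) = Pow(2, 2) = 4)
Mul(Add(Mul(Function('g')(3), 54), G), Pow(Add(2403, 2287), -1)) = Mul(Add(Mul(4, 54), -10794), Pow(Add(2403, 2287), -1)) = Mul(Add(216, -10794), Pow(4690, -1)) = Mul(-10578, Rational(1, 4690)) = Rational(-5289, 2345)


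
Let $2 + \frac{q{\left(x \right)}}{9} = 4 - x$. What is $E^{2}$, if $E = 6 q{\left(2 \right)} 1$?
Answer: $0$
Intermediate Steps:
$q{\left(x \right)} = 18 - 9 x$ ($q{\left(x \right)} = -18 + 9 \left(4 - x\right) = -18 - \left(-36 + 9 x\right) = 18 - 9 x$)
$E = 0$ ($E = 6 \left(18 - 18\right) 1 = 6 \cdot 0 \cdot 1 = 0 \cdot 1 = 0$)
$E^{2} = 0^{2} = 0$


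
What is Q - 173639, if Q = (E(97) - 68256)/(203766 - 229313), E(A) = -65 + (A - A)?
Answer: -4435887212/25547 ≈ -1.7364e+5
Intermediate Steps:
E(A) = -65 (E(A) = -65 + 0 = -65)
Q = 68321/25547 (Q = (-65 - 68256)/(203766 - 229313) = -68321/(-25547) = -68321*(-1/25547) = 68321/25547 ≈ 2.6743)
Q - 173639 = 68321/25547 - 173639 = -4435887212/25547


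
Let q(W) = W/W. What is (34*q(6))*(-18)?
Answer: -612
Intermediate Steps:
q(W) = 1
(34*q(6))*(-18) = (34*1)*(-18) = 34*(-18) = -612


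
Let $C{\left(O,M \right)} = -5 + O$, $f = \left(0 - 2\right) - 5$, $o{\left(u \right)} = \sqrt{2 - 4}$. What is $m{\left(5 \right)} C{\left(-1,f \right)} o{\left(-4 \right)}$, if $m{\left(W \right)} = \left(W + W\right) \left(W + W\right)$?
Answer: $- 600 i \sqrt{2} \approx - 848.53 i$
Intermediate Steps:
$m{\left(W \right)} = 4 W^{2}$ ($m{\left(W \right)} = 2 W 2 W = 4 W^{2}$)
$o{\left(u \right)} = i \sqrt{2}$ ($o{\left(u \right)} = \sqrt{-2} = i \sqrt{2}$)
$f = -7$ ($f = -2 - 5 = -7$)
$m{\left(5 \right)} C{\left(-1,f \right)} o{\left(-4 \right)} = 4 \cdot 5^{2} \left(-5 - 1\right) i \sqrt{2} = 4 \cdot 25 \left(-6\right) i \sqrt{2} = 100 \left(-6\right) i \sqrt{2} = - 600 i \sqrt{2}$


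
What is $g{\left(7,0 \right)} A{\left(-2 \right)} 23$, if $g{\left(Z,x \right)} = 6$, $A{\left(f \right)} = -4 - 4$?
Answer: $-1104$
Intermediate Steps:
$A{\left(f \right)} = -8$
$g{\left(7,0 \right)} A{\left(-2 \right)} 23 = 6 \left(-8\right) 23 = \left(-48\right) 23 = -1104$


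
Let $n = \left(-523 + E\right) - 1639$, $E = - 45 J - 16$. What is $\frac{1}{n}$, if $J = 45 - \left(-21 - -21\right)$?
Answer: $- \frac{1}{4203} \approx -0.00023793$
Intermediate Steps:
$J = 45$ ($J = 45 - \left(-21 + 21\right) = 45 - 0 = 45 + 0 = 45$)
$E = -2041$ ($E = \left(-45\right) 45 - 16 = -2025 - 16 = -2041$)
$n = -4203$ ($n = \left(-523 - 2041\right) - 1639 = -2564 - 1639 = -4203$)
$\frac{1}{n} = \frac{1}{-4203} = - \frac{1}{4203}$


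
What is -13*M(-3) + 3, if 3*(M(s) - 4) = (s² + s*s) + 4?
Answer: -433/3 ≈ -144.33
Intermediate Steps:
M(s) = 16/3 + 2*s²/3 (M(s) = 4 + ((s² + s*s) + 4)/3 = 4 + ((s² + s²) + 4)/3 = 4 + (2*s² + 4)/3 = 4 + (4 + 2*s²)/3 = 4 + (4/3 + 2*s²/3) = 16/3 + 2*s²/3)
-13*M(-3) + 3 = -13*(16/3 + (⅔)*(-3)²) + 3 = -13*(16/3 + (⅔)*9) + 3 = -13*(16/3 + 6) + 3 = -13*34/3 + 3 = -442/3 + 3 = -433/3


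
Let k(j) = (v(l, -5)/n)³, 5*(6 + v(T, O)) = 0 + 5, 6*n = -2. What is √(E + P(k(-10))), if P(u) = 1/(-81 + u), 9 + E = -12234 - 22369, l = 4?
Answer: I*√41728365282/1098 ≈ 186.04*I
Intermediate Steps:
n = -⅓ (n = (⅙)*(-2) = -⅓ ≈ -0.33333)
v(T, O) = -5 (v(T, O) = -6 + (0 + 5)/5 = -6 + (⅕)*5 = -6 + 1 = -5)
E = -34612 (E = -9 + (-12234 - 22369) = -9 - 34603 = -34612)
k(j) = 3375 (k(j) = (-5/(-⅓))³ = (-5*(-3))³ = 15³ = 3375)
√(E + P(k(-10))) = √(-34612 + 1/(-81 + 3375)) = √(-34612 + 1/3294) = √(-114011927/3294) = I*√41728365282/1098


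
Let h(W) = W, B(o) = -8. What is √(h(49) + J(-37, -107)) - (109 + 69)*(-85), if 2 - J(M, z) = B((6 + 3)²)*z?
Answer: 15130 + I*√805 ≈ 15130.0 + 28.373*I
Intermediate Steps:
J(M, z) = 2 + 8*z (J(M, z) = 2 - (-8)*z = 2 + 8*z)
√(h(49) + J(-37, -107)) - (109 + 69)*(-85) = √(49 + (2 + 8*(-107))) - (109 + 69)*(-85) = √(49 + (2 - 856)) - 178*(-85) = √(49 - 854) - 1*(-15130) = √(-805) + 15130 = I*√805 + 15130 = 15130 + I*√805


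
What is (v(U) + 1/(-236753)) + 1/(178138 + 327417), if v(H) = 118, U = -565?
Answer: 14123615955168/119691662915 ≈ 118.00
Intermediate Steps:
(v(U) + 1/(-236753)) + 1/(178138 + 327417) = (118 + 1/(-236753)) + 1/(178138 + 327417) = (118 - 1/236753) + 1/505555 = 27936853/236753 + 1/505555 = 14123615955168/119691662915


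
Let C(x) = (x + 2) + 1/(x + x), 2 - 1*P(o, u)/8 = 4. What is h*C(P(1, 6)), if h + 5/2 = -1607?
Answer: 1445331/64 ≈ 22583.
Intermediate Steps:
h = -3219/2 (h = -5/2 - 1607 = -3219/2 ≈ -1609.5)
P(o, u) = -16 (P(o, u) = 16 - 8*4 = 16 - 32 = -16)
C(x) = 2 + x + 1/(2*x) (C(x) = (2 + x) + 1/(2*x) = 2 + x + 1/(2*x))
h*C(P(1, 6)) = -3219*(2 - 16 + (½)/(-16))/2 = -3219*(2 - 16 + (½)*(-1/16))/2 = -3219*(2 - 16 - 1/32)/2 = -3219/2*(-449/32) = 1445331/64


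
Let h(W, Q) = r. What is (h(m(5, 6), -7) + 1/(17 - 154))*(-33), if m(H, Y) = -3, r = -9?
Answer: 40722/137 ≈ 297.24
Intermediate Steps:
h(W, Q) = -9
(h(m(5, 6), -7) + 1/(17 - 154))*(-33) = (-9 + 1/(17 - 154))*(-33) = (-9 + 1/(-137))*(-33) = (-9 - 1/137)*(-33) = -1234/137*(-33) = 40722/137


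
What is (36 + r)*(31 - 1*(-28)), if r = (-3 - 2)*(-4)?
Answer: 3304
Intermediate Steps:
r = 20 (r = -5*(-4) = 20)
(36 + r)*(31 - 1*(-28)) = (36 + 20)*(31 - 1*(-28)) = 56*(31 + 28) = 56*59 = 3304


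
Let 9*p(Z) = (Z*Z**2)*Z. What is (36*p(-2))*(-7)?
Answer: -448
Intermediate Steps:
p(Z) = Z**4/9 (p(Z) = ((Z*Z**2)*Z)/9 = (Z**3*Z)/9 = Z**4/9)
(36*p(-2))*(-7) = (36*((1/9)*(-2)**4))*(-7) = (36*((1/9)*16))*(-7) = (36*(16/9))*(-7) = 64*(-7) = -448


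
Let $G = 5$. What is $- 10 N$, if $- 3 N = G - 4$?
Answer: $\frac{10}{3} \approx 3.3333$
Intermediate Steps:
$N = - \frac{1}{3}$ ($N = - \frac{5 - 4}{3} = \left(- \frac{1}{3}\right) 1 = - \frac{1}{3} \approx -0.33333$)
$- 10 N = \left(-10\right) \left(- \frac{1}{3}\right) = \frac{10}{3}$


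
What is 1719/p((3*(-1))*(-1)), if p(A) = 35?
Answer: 1719/35 ≈ 49.114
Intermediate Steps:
1719/p((3*(-1))*(-1)) = 1719/35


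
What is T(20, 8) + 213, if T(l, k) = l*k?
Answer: 373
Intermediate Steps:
T(l, k) = k*l
T(20, 8) + 213 = 8*20 + 213 = 160 + 213 = 373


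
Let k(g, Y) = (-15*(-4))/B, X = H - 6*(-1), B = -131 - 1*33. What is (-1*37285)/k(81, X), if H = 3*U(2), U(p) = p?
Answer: 305737/3 ≈ 1.0191e+5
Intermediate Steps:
B = -164 (B = -131 - 33 = -164)
H = 6 (H = 3*2 = 6)
X = 12 (X = 6 - 6*(-1) = 6 + 6 = 12)
k(g, Y) = -15/41 (k(g, Y) = -15*(-4)/(-164) = 60*(-1/164) = -15/41)
(-1*37285)/k(81, X) = (-1*37285)/(-15/41) = -37285*(-41/15) = 305737/3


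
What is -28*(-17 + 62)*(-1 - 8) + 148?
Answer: 11488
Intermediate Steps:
-28*(-17 + 62)*(-1 - 8) + 148 = -1260*(-9) + 148 = -28*(-405) + 148 = 11340 + 148 = 11488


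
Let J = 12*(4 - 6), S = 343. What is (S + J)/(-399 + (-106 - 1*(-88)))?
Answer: -319/417 ≈ -0.76499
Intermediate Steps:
J = -24 (J = 12*(-2) = -24)
(S + J)/(-399 + (-106 - 1*(-88))) = (343 - 24)/(-399 + (-106 - 1*(-88))) = 319/(-399 + (-106 + 88)) = 319/(-399 - 18) = 319/(-417) = 319*(-1/417) = -319/417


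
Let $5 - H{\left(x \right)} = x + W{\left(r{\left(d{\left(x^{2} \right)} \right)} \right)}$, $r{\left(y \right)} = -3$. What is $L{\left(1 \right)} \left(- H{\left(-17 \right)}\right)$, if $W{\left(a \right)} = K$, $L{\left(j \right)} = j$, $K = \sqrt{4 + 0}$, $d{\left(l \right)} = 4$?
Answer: $-20$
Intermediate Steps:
$K = 2$ ($K = \sqrt{4} = 2$)
$W{\left(a \right)} = 2$
$H{\left(x \right)} = 3 - x$ ($H{\left(x \right)} = 5 - \left(x + 2\right) = 5 - \left(2 + x\right) = 3 - x$)
$L{\left(1 \right)} \left(- H{\left(-17 \right)}\right) = 1 \left(- (3 - -17)\right) = 1 \left(- (3 + 17)\right) = 1 \left(\left(-1\right) 20\right) = 1 \left(-20\right) = -20$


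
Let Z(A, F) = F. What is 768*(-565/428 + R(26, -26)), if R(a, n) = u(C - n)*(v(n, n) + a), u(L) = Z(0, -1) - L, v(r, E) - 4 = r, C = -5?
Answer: -7339968/107 ≈ -68598.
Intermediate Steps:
v(r, E) = 4 + r
u(L) = -1 - L
R(a, n) = (4 + n)*(4 + a + n) (R(a, n) = (-1 - (-5 - n))*((4 + n) + a) = (-1 + (5 + n))*(4 + a + n) = (4 + n)*(4 + a + n))
768*(-565/428 + R(26, -26)) = 768*(-565/428 + (4 - 26)*(4 + 26 - 26)) = 768*(-565*1/428 - 22*4) = 768*(-565/428 - 88) = 768*(-38229/428) = -7339968/107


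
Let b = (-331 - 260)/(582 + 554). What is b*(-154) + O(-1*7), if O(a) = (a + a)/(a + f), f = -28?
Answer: 228671/2840 ≈ 80.518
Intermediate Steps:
O(a) = 2*a/(-28 + a) (O(a) = (a + a)/(a - 28) = (2*a)/(-28 + a) = 2*a/(-28 + a))
b = -591/1136 ≈ -0.52025
b*(-154) + O(-1*7) = -591/1136*(-154) + 2*(-1*7)/(-28 - 1*7) = 45507/568 + 2*(-7)/(-28 - 7) = 45507/568 + 2*(-7)/(-35) = 45507/568 + 2*(-7)*(-1/35) = 45507/568 + ⅖ = 228671/2840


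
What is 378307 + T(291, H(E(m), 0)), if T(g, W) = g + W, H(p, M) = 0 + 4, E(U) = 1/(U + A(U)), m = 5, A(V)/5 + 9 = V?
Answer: 378602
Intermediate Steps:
A(V) = -45 + 5*V
E(U) = 1/(-45 + 6*U) (E(U) = 1/(U + (-45 + 5*U)) = 1/(-45 + 6*U))
H(p, M) = 4
T(g, W) = W + g
378307 + T(291, H(E(m), 0)) = 378307 + (4 + 291) = 378307 + 295 = 378602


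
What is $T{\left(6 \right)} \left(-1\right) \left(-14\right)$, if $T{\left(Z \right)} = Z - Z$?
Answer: $0$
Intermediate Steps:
$T{\left(Z \right)} = 0$
$T{\left(6 \right)} \left(-1\right) \left(-14\right) = 0 \left(-1\right) \left(-14\right) = 0 \left(-14\right) = 0$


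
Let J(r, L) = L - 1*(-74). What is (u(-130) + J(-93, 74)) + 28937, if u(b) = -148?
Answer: 28937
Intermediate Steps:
J(r, L) = 74 + L (J(r, L) = L + 74 = 74 + L)
(u(-130) + J(-93, 74)) + 28937 = (-148 + (74 + 74)) + 28937 = (-148 + 148) + 28937 = 0 + 28937 = 28937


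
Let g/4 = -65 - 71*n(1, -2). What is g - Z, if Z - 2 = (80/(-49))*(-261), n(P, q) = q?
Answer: -5886/49 ≈ -120.12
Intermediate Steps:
Z = 20978/49 (Z = 2 + (80/(-49))*(-261) = 2 + (80*(-1/49))*(-261) = 2 - 80/49*(-261) = 2 + 20880/49 = 20978/49 ≈ 428.12)
g = 308 (g = 4*(-65 - 71*(-2)) = 4*(-65 + 142) = 4*77 = 308)
g - Z = 308 - 1*20978/49 = 308 - 20978/49 = -5886/49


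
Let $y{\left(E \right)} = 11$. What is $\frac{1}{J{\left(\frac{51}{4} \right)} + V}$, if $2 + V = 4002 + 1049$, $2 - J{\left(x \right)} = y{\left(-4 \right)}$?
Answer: $\frac{1}{5040} \approx 0.00019841$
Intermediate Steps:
$J{\left(x \right)} = -9$ ($J{\left(x \right)} = 2 - 11 = -9$)
$V = 5049$ ($V = -2 + \left(4002 + 1049\right) = -2 + 5051 = 5049$)
$\frac{1}{J{\left(\frac{51}{4} \right)} + V} = \frac{1}{-9 + 5049} = \frac{1}{5040}$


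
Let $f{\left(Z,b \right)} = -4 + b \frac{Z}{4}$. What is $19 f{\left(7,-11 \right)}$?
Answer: $- \frac{1767}{4} \approx -441.75$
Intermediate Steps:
$f{\left(Z,b \right)} = -4 + \frac{Z b}{4}$ ($f{\left(Z,b \right)} = -4 + b Z \frac{1}{4} = -4 + b \frac{Z}{4} = -4 + \frac{Z b}{4}$)
$19 f{\left(7,-11 \right)} = 19 \left(-4 + \frac{1}{4} \cdot 7 \left(-11\right)\right) = 19 \left(-4 - \frac{77}{4}\right) = 19 \left(- \frac{93}{4}\right) = - \frac{1767}{4}$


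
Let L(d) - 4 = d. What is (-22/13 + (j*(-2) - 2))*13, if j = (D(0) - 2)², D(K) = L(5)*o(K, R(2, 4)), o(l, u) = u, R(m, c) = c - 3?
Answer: -1322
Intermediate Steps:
L(d) = 4 + d
R(m, c) = -3 + c
D(K) = 9 (D(K) = (4 + 5)*(-3 + 4) = 9*1 = 9)
j = 49 (j = (9 - 2)² = 7² = 49)
(-22/13 + (j*(-2) - 2))*13 = (-22/13 + (49*(-2) - 2))*13 = (-22*1/13 + (-98 - 2))*13 = (-22/13 - 100)*13 = -1322/13*13 = -1322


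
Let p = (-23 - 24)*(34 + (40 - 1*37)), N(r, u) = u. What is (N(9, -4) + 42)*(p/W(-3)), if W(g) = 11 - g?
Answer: -33041/7 ≈ -4720.1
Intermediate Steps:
p = -1739 (p = -47*(34 + (40 - 37)) = -47*(34 + 3) = -47*37 = -1739)
(N(9, -4) + 42)*(p/W(-3)) = (-4 + 42)*(-1739/(11 - 1*(-3))) = 38*(-1739/(11 + 3)) = 38*(-1739/14) = -33041/7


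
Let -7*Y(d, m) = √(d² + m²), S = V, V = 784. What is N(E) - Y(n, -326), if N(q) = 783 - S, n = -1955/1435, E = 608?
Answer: -1 + 5*√350160029/2009 ≈ 45.572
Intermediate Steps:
n = -391/287 (n = -1955*1/1435 = -391/287 ≈ -1.3624)
S = 784
Y(d, m) = -√(d² + m²)/7
N(q) = -1 (N(q) = 783 - 1*784 = 783 - 784 = -1)
N(E) - Y(n, -326) = -1 - (-1)*√((-391/287)² + (-326)²)/7 = -1 - (-1)*√(152881/82369 + 106276)/7 = -1 - (-1)*√(8754000725/82369)/7 = -1 - (-1)*5*√350160029/287/7 = -1 - (-5)*√350160029/2009 = -1 + 5*√350160029/2009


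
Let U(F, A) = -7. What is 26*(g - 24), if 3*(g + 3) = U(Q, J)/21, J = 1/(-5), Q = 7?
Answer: -6344/9 ≈ -704.89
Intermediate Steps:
J = -⅕ ≈ -0.20000
g = -28/9 (g = -3 + (-7/21)/3 = -3 + (-7*1/21)/3 = -3 + (⅓)*(-⅓) = -3 - ⅑ = -28/9 ≈ -3.1111)
26*(g - 24) = 26*(-28/9 - 24) = 26*(-244/9) = -6344/9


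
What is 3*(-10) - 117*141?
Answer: -16527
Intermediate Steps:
3*(-10) - 117*141 = -30 - 16497 = -16527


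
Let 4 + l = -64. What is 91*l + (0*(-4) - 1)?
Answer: -6189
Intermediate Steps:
l = -68 (l = -4 - 64 = -68)
91*l + (0*(-4) - 1) = 91*(-68) + (0*(-4) - 1) = -6188 + (0 - 1) = -6188 - 1 = -6189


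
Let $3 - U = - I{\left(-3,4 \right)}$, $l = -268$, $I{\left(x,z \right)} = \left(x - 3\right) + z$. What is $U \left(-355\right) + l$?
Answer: $-623$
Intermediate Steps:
$I{\left(x,z \right)} = -3 + x + z$ ($I{\left(x,z \right)} = \left(-3 + x\right) + z = -3 + x + z$)
$U = 1$ ($U = 3 - - (-3 - 3 + 4) = 3 - \left(-1\right) \left(-2\right) = 3 - 2 = 1$)
$U \left(-355\right) + l = 1 \left(-355\right) - 268 = -355 - 268 = -623$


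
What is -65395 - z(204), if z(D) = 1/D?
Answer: -13340581/204 ≈ -65395.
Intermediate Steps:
-65395 - z(204) = -65395 - 1/204 = -13340581/204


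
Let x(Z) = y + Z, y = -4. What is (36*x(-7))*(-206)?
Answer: 81576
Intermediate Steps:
x(Z) = -4 + Z
(36*x(-7))*(-206) = (36*(-4 - 7))*(-206) = (36*(-11))*(-206) = -396*(-206) = 81576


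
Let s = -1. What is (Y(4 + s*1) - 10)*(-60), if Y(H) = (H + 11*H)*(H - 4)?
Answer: 2760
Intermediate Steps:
Y(H) = 12*H*(-4 + H) (Y(H) = (12*H)*(-4 + H) = 12*H*(-4 + H))
(Y(4 + s*1) - 10)*(-60) = (12*(4 - 1*1)*(-4 + (4 - 1*1)) - 10)*(-60) = (12*(4 - 1)*(-4 + (4 - 1)) - 10)*(-60) = (12*3*(-4 + 3) - 10)*(-60) = (12*3*(-1) - 10)*(-60) = (-36 - 10)*(-60) = -46*(-60) = 2760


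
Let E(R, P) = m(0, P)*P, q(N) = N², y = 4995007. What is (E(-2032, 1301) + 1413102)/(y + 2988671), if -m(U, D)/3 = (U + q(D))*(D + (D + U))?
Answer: -2864897909684/1330613 ≈ -2.1531e+6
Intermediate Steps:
m(U, D) = -3*(U + D²)*(U + 2*D) (m(U, D) = -3*(U + D²)*(D + (D + U)) = -3*(U + D²)*(U + 2*D))
E(R, P) = -6*P⁴ (E(R, P) = (-6*P³ - 3*0² - 6*P*0 - 3*0*P²)*P = (-6*P³ - 3*0 + 0 + 0)*P = (-6*P³ + 0 + 0 + 0)*P = (-6*P³)*P = -6*P⁴)
(E(-2032, 1301) + 1413102)/(y + 2988671) = (-6*1301⁴ + 1413102)/(4995007 + 2988671) = (-6*2864898145201 + 1413102)/7983678 = (-17189388871206 + 1413102)*(1/7983678) = -17189387458104*1/7983678 = -2864897909684/1330613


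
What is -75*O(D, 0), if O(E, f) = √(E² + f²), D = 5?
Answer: -375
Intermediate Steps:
-75*O(D, 0) = -75*√(5² + 0²) = -75*√(25 + 0) = -75*√25 = -75*5 = -375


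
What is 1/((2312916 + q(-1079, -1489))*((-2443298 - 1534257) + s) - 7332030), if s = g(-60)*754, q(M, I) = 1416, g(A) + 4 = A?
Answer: -1/9317070555282 ≈ -1.0733e-13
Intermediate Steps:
g(A) = -4 + A
s = -48256 (s = (-4 - 60)*754 = -64*754 = -48256)
1/((2312916 + q(-1079, -1489))*((-2443298 - 1534257) + s) - 7332030) = 1/((2312916 + 1416)*((-2443298 - 1534257) - 48256) - 7332030) = 1/(2314332*(-3977555 - 48256) - 7332030) = 1/(2314332*(-4025811) - 7332030) = 1/(-9317063223252 - 7332030) = 1/(-9317070555282) = -1/9317070555282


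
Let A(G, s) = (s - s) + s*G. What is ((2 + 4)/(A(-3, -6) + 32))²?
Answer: 9/625 ≈ 0.014400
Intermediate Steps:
A(G, s) = G*s (A(G, s) = 0 + G*s = G*s)
((2 + 4)/(A(-3, -6) + 32))² = ((2 + 4)/(-3*(-6) + 32))² = (6/(18 + 32))² = (6/50)² = (6*(1/50))² = (3/25)² = 9/625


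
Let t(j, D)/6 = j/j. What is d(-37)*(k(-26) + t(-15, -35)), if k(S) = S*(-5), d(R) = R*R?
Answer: 186184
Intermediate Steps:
t(j, D) = 6 (t(j, D) = 6*(j/j) = 6*1 = 6)
d(R) = R²
k(S) = -5*S
d(-37)*(k(-26) + t(-15, -35)) = (-37)²*(-5*(-26) + 6) = 1369*(130 + 6) = 1369*136 = 186184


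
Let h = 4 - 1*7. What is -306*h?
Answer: 918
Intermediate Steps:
h = -3 (h = 4 - 7 = -3)
-306*h = -306*(-3) = 918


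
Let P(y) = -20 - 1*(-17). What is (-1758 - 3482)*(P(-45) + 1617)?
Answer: -8457360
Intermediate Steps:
P(y) = -3 (P(y) = -20 + 17 = -3)
(-1758 - 3482)*(P(-45) + 1617) = (-1758 - 3482)*(-3 + 1617) = -5240*1614 = -8457360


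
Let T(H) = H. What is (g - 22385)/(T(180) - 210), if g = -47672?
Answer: 70057/30 ≈ 2335.2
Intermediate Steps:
(g - 22385)/(T(180) - 210) = (-47672 - 22385)/(180 - 210) = -70057/(-30) = -70057*(-1/30) = 70057/30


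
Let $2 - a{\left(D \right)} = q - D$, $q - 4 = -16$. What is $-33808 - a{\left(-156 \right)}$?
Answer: $-33666$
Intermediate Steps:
$q = -12$ ($q = 4 - 16 = -12$)
$a{\left(D \right)} = 14 + D$ ($a{\left(D \right)} = 2 - \left(-12 - D\right) = 2 + \left(12 + D\right) = 14 + D$)
$-33808 - a{\left(-156 \right)} = -33808 - \left(14 - 156\right) = -33808 - -142 = -33808 + 142 = -33666$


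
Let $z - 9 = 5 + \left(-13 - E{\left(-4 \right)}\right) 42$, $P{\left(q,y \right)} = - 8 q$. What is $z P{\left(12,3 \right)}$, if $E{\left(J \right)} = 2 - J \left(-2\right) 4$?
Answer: $-69888$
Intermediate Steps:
$E{\left(J \right)} = 2 + 8 J$ ($E{\left(J \right)} = 2 - - 2 J 4 = 2 - - 8 J = 2 + 8 J$)
$z = 728$ ($z = 9 + \left(5 + \left(-13 - \left(2 + 8 \left(-4\right)\right)\right) 42\right) = 9 + \left(5 + \left(-13 - \left(2 - 32\right)\right) 42\right) = 9 + \left(5 + \left(-13 - -30\right) 42\right) = 9 + \left(5 + \left(-13 + 30\right) 42\right) = 9 + \left(5 + 17 \cdot 42\right) = 9 + \left(5 + 714\right) = 9 + 719 = 728$)
$z P{\left(12,3 \right)} = 728 \left(\left(-8\right) 12\right) = 728 \left(-96\right) = -69888$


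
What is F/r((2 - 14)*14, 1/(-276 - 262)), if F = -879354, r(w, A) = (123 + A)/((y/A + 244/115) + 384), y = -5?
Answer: -167358347264808/7609895 ≈ -2.1992e+7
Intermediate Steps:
r(w, A) = (123 + A)/(44404/115 - 5/A) (r(w, A) = (123 + A)/((-5/A + 244/115) + 384) = (123 + A)/((244/115 - 5/A) + 384) = (123 + A)/(44404/115 - 5/A))
F/r((2 - 14)*14, 1/(-276 - 262)) = -879354*(-575 + 44404/(-276 - 262))*(-276 - 262)/(115*(123 + 1/(-276 - 262))) = -879354*(-538*(-575 + 44404/(-538))/(115*(123 + 1/(-538)))) = -879354*(-538*(-575 + 44404*(-1/538))/(115*(123 - 1/538))) = -879354/(115*(-1/538)*(66173/538)/(-575 - 22202/269)) = -879354/(115*(-1/538)*(66173/538)/(-176877/269)) = -879354/(115*(-1/538)*(-269/176877)*(66173/538)) = -879354/7609895/190319652 = -879354*190319652/7609895 = -167358347264808/7609895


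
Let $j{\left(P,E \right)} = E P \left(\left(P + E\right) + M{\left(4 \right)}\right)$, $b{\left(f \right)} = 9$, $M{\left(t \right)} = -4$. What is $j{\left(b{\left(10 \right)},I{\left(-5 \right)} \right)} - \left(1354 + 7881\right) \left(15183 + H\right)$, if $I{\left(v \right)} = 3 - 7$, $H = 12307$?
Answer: $-253870186$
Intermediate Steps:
$I{\left(v \right)} = -4$ ($I{\left(v \right)} = 3 - 7 = -4$)
$j{\left(P,E \right)} = E P \left(-4 + E + P\right)$ ($j{\left(P,E \right)} = E P \left(\left(P + E\right) - 4\right) = E P \left(\left(E + P\right) - 4\right) = E P \left(-4 + E + P\right)$)
$j{\left(b{\left(10 \right)},I{\left(-5 \right)} \right)} - \left(1354 + 7881\right) \left(15183 + H\right) = \left(-4\right) 9 \left(-4 - 4 + 9\right) - \left(1354 + 7881\right) \left(15183 + 12307\right) = \left(-4\right) 9 \cdot 1 - 9235 \cdot 27490 = -36 - 253870150 = -253870186$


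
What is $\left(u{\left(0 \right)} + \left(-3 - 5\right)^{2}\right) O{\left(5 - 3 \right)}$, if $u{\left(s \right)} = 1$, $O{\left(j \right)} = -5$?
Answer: $-325$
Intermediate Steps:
$\left(u{\left(0 \right)} + \left(-3 - 5\right)^{2}\right) O{\left(5 - 3 \right)} = \left(1 + \left(-3 - 5\right)^{2}\right) \left(-5\right) = \left(1 + \left(-8\right)^{2}\right) \left(-5\right) = \left(1 + 64\right) \left(-5\right) = 65 \left(-5\right) = -325$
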